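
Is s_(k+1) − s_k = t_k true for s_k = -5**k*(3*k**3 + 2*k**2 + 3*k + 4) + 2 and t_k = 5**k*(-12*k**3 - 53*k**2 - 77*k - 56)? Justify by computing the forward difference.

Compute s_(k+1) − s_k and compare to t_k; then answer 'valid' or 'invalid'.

valid; difference matches t_k

s_(k+1) = -5*5**k*(3*k + 3*(k + 1)**3 + 2*(k + 1)**2 + 7) + 2
s_(k+1) − s_k = 5**k*(-12*k**3 - 53*k**2 - 77*k - 56)
(s_(k+1) − s_k) − t_k = 0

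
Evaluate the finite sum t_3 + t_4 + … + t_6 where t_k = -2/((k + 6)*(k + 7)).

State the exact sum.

Compute t_(k+1)/t_k: get (k + 6)/(k + 8).
A = k + 6, B = k + 8, C = 1.
Need (k + 6)·f(k+1) − (k + 7)·f(k) = 1.
Degrees (1,1,0) ⇒ d ≤ 1.
Coefficient equations give f(k) = k/6.
R(k) = B(k−1)·f(k)/C(k) = k*(k + 7)/6; s_k = R·t_k = -k/(3*k + 18).
Verify: -2/(k**2 + 13*k + 42) matches t_k.
Σ_(k=3)^(6) t_k = s_(7) − s_(3) = -7/39 − (-1/9) = -8/117.

Σ = -8/117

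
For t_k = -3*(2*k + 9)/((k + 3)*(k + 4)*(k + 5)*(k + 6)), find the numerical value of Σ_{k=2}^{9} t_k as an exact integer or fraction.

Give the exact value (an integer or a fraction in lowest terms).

The ratio is (k + 3)*(2*k + 11)/((k + 7)*(2*k + 9)).
Gosper form: A/B · C(k+1)/C(k) with A=k + 3, B=k + 7, C=k + 9/2.
Key eq: (k + 3)·f(k+1) = (k + 6)·f(k) + (k + 9/2).
Degrees (1,1,1) ⇒ d ≤ 3.
Solving with deg f ≤ 3: f(k) = k*(k + 4)*(k + 8)/30.
R(k) = B(k−1)·f(k)/C(k) = k*(k + 4)*(k + 6)*(k + 8)/(15*(2*k + 9)); s_k = R·t_k = k*(-k - 8)/(5*(k**2 + 8*k + 15)).
Verify: 3*(-2*k - 9)/(k**4 + 18*k**3 + 119*k**2 + 342*k + 360) matches t_k.
Evaluate s at k=10 and k=2: -12/65 and -4/35; difference -32/455.

Σ = -32/455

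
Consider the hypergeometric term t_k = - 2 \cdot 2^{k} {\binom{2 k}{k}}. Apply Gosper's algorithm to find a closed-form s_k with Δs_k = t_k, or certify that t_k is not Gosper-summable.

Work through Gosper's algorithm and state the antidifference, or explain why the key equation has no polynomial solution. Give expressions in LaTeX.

Step 1: r(k) = 4*(2*k + 1)/(k + 1).
So A=8*k + 4 and B=k + 1, with C=1.
Key eq: (8*k + 4)·f(k+1) = (k)·f(k) + (1).
From deg A=1, deg B=1, deg C=0: d=-1.
deg f ≤ -1 is impossible — no certificate.

none — t_k is not Gosper-summable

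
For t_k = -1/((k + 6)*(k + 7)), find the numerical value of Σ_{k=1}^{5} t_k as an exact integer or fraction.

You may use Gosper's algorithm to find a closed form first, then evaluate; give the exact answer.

Compute t_(k+1)/t_k: get (k + 6)/(k + 8).
Factor: A=k + 6; B=k + 8; C=1.
f must satisfy (k + 6)·f(k+1) − (k + 7)·f(k) = 1.
Bound: deg f ≤ 1.
Solving with deg f ≤ 1: f(k) = k/6.
Then R = B(k−1)f/C = k*(k + 7)/6, so s_k = R(k)·t_k = -k/(6*k + 36).
Verify: -1/(k**2 + 13*k + 42) matches t_k.
Sum = s_(6) − s_(1); s_(6) = -1/12, s_(1) = -1/42 ⇒ -5/84.

Σ = -5/84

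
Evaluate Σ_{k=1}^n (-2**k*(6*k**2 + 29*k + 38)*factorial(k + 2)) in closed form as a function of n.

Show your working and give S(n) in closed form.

S(n) = -6*2**n*n*factorial(n + 3) - 14*2**n*factorial(n + 3) + 84

t_(k+1)/t_k = 2*(6*k**3 + 59*k**2 + 196*k + 219)/(6*k**2 + 29*k + 38).
Gosper form: A/B · C(k+1)/C(k) with A=2*k + 6, B=1, C=k**2 + 29*k/6 + 19/3.
Key eq: (2*k + 6)·f(k+1) = (1)·f(k) + (k**2 + 29*k/6 + 19/3).
deg f ≤ 1 (via 1,0,2).
Coefficient equations give f(k) = (3*k + 4)/6.
Then R = B(k−1)f/C = (3*k + 4)/(6*k**2 + 29*k + 38), so s_k = R(k)·t_k = -2**k*(3*k + 4)*factorial(k + 2).
Check: Δs_k = -2**k*(6*k**2 + 29*k + 38)*factorial(k + 2). ✓
Telescope: S(n) = s_(n+1) − s_(1) = -2**(n + 1)*(3*n + 7)*factorial(n + 3) − (-84) = -6*2**n*n*factorial(n + 3) - 14*2**n*factorial(n + 3) + 84.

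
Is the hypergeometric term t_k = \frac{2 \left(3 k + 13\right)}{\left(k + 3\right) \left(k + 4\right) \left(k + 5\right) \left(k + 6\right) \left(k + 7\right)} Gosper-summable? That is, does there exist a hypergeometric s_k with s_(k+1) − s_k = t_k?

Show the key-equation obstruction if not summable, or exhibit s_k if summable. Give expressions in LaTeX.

Yes. s_k = \frac{k \left(k^{2} + 14 k + 63\right)}{45 \left(k^{3} + 14 k^{2} + 63 k + 90\right)}.

Ratio r(k) = (k + 3)*(3*k + 16)/((k + 8)*(3*k + 13)).
Gosper form: A/B · C(k+1)/C(k) with A=k + 3, B=k + 8, C=k + 13/3.
Key eq: (k + 3)·f(k+1) = (k + 7)·f(k) + (k + 13/3).
Bound: deg f ≤ 4.
Match coefficients ⇒ f(k) = k*(k + 4)*(k**2 + 14*k + 63)/270.
Get s_k = R·t_k = k*(k**2 + 14*k + 63)/(45*(k**3 + 14*k**2 + 63*k + 90)) with R(k) = B(k−1)f(k)/C(k) = k*(k + 4)*(k + 7)*(k**2 + 14*k + 63)/(90*(3*k + 13)).
s_(k+1) − s_k = 2*(3*k + 13)/(k**5 + 25*k**4 + 245*k**3 + 1175*k**2 + 2754*k + 2520) = t_k.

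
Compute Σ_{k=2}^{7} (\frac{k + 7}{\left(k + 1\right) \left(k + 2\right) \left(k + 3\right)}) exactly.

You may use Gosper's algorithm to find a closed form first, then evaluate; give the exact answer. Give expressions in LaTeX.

t_(k+1)/t_k = (k + 1)*(k + 8)/((k + 4)*(k + 7)).
Normal form (A,B,C) = (k + 1, k + 4, k + 7).
f must satisfy (k + 1)·f(k+1) − (k + 3)·f(k) = k + 7.
From deg A=1, deg B=1, deg C=1: d=2.
Coefficient equations give f(k) = k*(2*k + 5).
Then R = B(k−1)f/C = k*(k + 3)*(2*k + 5)/(k + 7), so s_k = R(k)·t_k = k*(2*k + 5)/((k + 1)*(k + 2)).
Verify: (k + 7)/(k**3 + 6*k**2 + 11*k + 6) matches t_k.
Sum = s_(8) − s_(2); s_(8) = 28/15, s_(2) = 3/2 ⇒ 11/30.

Σ = 11/30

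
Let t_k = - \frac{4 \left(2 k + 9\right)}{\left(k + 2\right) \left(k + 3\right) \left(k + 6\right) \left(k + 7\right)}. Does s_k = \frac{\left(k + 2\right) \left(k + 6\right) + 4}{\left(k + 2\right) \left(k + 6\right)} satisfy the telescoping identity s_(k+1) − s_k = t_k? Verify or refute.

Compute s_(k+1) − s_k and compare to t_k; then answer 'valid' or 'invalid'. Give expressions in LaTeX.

s_(k+1) = ((k + 3)*(k + 7) + 4)/((k + 3)*(k + 7))
s_(k+1) − s_k = 4*(-2*k - 9)/(k**4 + 18*k**3 + 113*k**2 + 288*k + 252)
(s_(k+1) − s_k) − t_k = 0

valid; difference matches t_k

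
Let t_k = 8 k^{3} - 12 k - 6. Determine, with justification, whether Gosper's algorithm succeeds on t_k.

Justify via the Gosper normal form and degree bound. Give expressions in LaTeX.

The ratio is (6*k - 4*(k + 1)**3 + 9)/(-4*k**3 + 6*k + 3).
So A=1 and B=1, with C=k**3 - 3*k/2 - 3/4.
Key eq: (1)·f(k+1) = (1)·f(k) + (k**3 - 3*k/2 - 3/4).
deg f ≤ 4 (via 0,0,3).
Solve for f: f(k) = k**2*(k**2 - 2*k - 2)/4 (degree 4 ≤ 4).
Certificate R = B(k−1)f/C = k**2*(k**2 - 2*k - 2)/(4*k**3 - 6*k - 3) gives s_k = 2*k**2*(k**2 - 2*k - 2).
Δs = 8*k**3 - 12*k - 6, as required.

Yes. s_k = 2 k^{2} \left(k^{2} - 2 k - 2\right).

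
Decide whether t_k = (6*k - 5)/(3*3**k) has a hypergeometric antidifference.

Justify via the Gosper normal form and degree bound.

t_(k+1)/t_k = (6*k + 1)/(3*(6*k - 5)).
Gosper form: A/B · C(k+1)/C(k) with A=1/3, B=1, C=k - 5/6.
Key eq: (1/3)·f(k+1) = (1)·f(k) + (k - 5/6).
deg f ≤ 1 (via 0,0,1).
Solving with deg f ≤ 1: f(k) = -(3*k - 1)/2.
So s_k = (B(k−1)f/C)·t_k = (-3*(3*k - 1)/(6*k - 5))·t_k = (1 - 3*k)/3**k.
Check: Δs_k = (6*k - 5)/(3*3**k). ✓

Yes. s_k = (1 - 3*k)/3**k.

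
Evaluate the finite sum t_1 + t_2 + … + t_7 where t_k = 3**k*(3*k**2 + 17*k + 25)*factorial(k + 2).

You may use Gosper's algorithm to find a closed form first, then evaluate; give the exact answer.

Σ = 238085567946

Step 1: r(k) = 3*(3*k**3 + 32*k**2 + 114*k + 135)/(3*k**2 + 17*k + 25).
Gosper form: A/B · C(k+1)/C(k) with A=3*k + 9, B=1, C=k**2 + 17*k/3 + 25/3.
f must satisfy (3*k + 9)·f(k+1) − (1)·f(k) = k**2 + 17*k/3 + 25/3.
Degrees (1,0,2) ⇒ d ≤ 1.
A polynomial solution: f(k) = (k + 2)/3.
Then R = B(k−1)f/C = (k + 2)/(3*k**2 + 17*k + 25), so s_k = R(k)·t_k = 3**k*(k + 2)*factorial(k + 2).
Δs = 3**k*(3*k**2 + 17*k + 25)*factorial(k + 2), as required.
Evaluate s at k=8 and k=1: 238085568000 and 54; difference 238085567946.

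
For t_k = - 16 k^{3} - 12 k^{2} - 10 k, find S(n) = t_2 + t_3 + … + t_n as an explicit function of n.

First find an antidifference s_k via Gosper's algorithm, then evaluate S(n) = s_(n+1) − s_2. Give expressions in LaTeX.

The ratio is (8*k**3 + 30*k**2 + 41*k + 19)/(k*(8*k**2 + 6*k + 5)).
So A=1 and B=1, with C=k**3 + 3*k**2/4 + 5*k/8.
f must satisfy (1)·f(k+1) − (1)·f(k) = k**3 + 3*k**2/4 + 5*k/8.
From deg A=0, deg B=0, deg C=3: d=4.
Solve for f: f(k) = k*(k - 1)*(4*k**2 + 3)/16 (degree 4 ≤ 4).
So s_k = (B(k−1)f/C)·t_k = ((k - 1)*(4*k**2 + 3)/(2*(8*k**2 + 6*k + 5)))·t_k = k*(-4*k**3 + 4*k**2 - 3*k + 3).
Check: Δs_k = 2*k*(-8*k**2 - 6*k - 5). ✓
s_(n+1) = n*(-4*n**3 - 12*n**2 - 15*n - 7) and s_(2) = -38, so S(n) = -4*n**4 - 12*n**3 - 15*n**2 - 7*n + 38.

S(n) = - 4 n^{4} - 12 n^{3} - 15 n^{2} - 7 n + 38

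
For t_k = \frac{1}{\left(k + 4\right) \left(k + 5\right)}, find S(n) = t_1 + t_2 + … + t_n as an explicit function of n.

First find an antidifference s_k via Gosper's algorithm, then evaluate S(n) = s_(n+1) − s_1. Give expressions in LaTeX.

S(n) = \frac{n}{5 \left(n + 5\right)}

r(k) = (k + 4)/(k + 6) after simplifying.
So A=k + 4 and B=k + 6, with C=1.
Need (k + 4)·f(k+1) − (k + 5)·f(k) = 1.
From deg A=1, deg B=1, deg C=0: d=1.
Solving with deg f ≤ 1: f(k) = k/4.
R(k) = B(k−1)·f(k)/C(k) = k*(k + 5)/4; s_k = R·t_k = k/(4*(k + 4)).
Check: Δs_k = 1/(k**2 + 9*k + 20). ✓
Evaluate: s_(n+1) = (n + 1)/(4*(n + 5)); subtract s_(1) = 1/20 ⇒ S(n) = n/(5*(n + 5)).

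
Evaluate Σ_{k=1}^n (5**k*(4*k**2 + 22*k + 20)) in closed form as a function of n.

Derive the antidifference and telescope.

Ratio r(k) = 5*(2*k**2 + 15*k + 23)/(2*k**2 + 11*k + 10).
Take A(k)=5, B(k)=1, C(k)=k**2 + 11*k/2 + 5.
Key eq: (5)·f(k+1) = (1)·f(k) + (k**2 + 11*k/2 + 5).
d = 2 from the (0,0,2) case.
Solve for f: f(k) = k*(k + 3)/4 (degree 2 ≤ 2).
Certificate R = B(k−1)f/C = k*(k + 3)/(2*(2*k**2 + 11*k + 10)) gives s_k = 5**k*k*(k + 3).
Δs = 5**k*(4*k**2 + 22*k + 20), as required.
Telescope: S(n) = s_(n+1) − s_(1) = 5**(n + 1)*(n**2 + 5*n + 4) − (20) = 5*5**n*n**2 + 25*5**n*n + 20*5**n - 20.

S(n) = 5*5**n*n**2 + 25*5**n*n + 20*5**n - 20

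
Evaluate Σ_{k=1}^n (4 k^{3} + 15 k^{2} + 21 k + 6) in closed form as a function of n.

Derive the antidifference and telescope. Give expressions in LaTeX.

t_(k+1)/t_k = (4*k**3 + 27*k**2 + 63*k + 46)/(4*k**3 + 15*k**2 + 21*k + 6).
Factor: A=1; B=1; C=k**3 + 15*k**2/4 + 21*k/4 + 3/2.
Solve (1)·f(k+1) − (1)·f(k) = k**3 + 15*k**2/4 + 21*k/4 + 3/2.
Degrees (0,0,3) ⇒ d ≤ 4.
A polynomial solution: f(k) = k*(k**3 + 3*k**2 + 4*k - 2)/4.
Get s_k = R·t_k = k*(k**3 + 3*k**2 + 4*k - 2) with R(k) = B(k−1)f(k)/C(k) = k*(k**3 + 3*k**2 + 4*k - 2)/(4*k**3 + 15*k**2 + 21*k + 6).
Check: Δs_k = 4*k**3 + 15*k**2 + 21*k + 6. ✓
s_(n+1) = n**4 + 7*n**3 + 19*n**2 + 19*n + 6 and s_(1) = 6, so S(n) = n*(n**3 + 7*n**2 + 19*n + 19).

S(n) = n \left(n^{3} + 7 n^{2} + 19 n + 19\right)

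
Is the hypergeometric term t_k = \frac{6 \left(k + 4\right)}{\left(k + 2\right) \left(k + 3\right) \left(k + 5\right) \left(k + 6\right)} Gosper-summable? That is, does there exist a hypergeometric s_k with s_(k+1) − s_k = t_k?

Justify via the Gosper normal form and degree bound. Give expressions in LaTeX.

Yes. s_k = \frac{3 k \left(k + 7\right)}{10 \left(k^{2} + 7 k + 10\right)}.

Ratio r(k) = (k + 2)*(k + 5)**2/((k + 4)**2*(k + 7)).
Factor: A=k + 2; B=k + 7; C=k**2 + 8*k + 16.
Set up (k + 2)·f(k+1) − (k + 6)·f(k) − (k**2 + 8*k + 16) = 0.
deg f ≤ 4 (via 1,1,2).
Coefficient equations give f(k) = k*(k + 3)*(k + 4)*(k + 7)/20.
R(k) = B(k−1)·f(k)/C(k) = k*(k + 3)*(k + 6)*(k + 7)/(20*(k + 4)); s_k = R·t_k = 3*k*(k + 7)/(10*(k**2 + 7*k + 10)).
Check: Δs_k = 6*(k + 4)/(k**4 + 16*k**3 + 91*k**2 + 216*k + 180). ✓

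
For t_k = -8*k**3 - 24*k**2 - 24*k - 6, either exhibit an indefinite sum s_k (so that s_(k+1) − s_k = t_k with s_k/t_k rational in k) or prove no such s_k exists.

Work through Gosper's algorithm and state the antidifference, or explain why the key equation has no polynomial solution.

s_k = 2*k*(-k**3 - 2*k**2 - k + 1)

Compute t_(k+1)/t_k: get (4*k**3 + 24*k**2 + 48*k + 31)/(4*k**3 + 12*k**2 + 12*k + 3).
Gosper form: A/B · C(k+1)/C(k) with A=1, B=1, C=k**3 + 3*k**2 + 3*k + 3/4.
Need (1)·f(k+1) − (1)·f(k) = k**3 + 3*k**2 + 3*k + 3/4.
Bound: deg f ≤ 4.
Coefficient equations give f(k) = k*(k**3 + 2*k**2 + k - 1)/4.
R(k) = B(k−1)·f(k)/C(k) = k*(k**3 + 2*k**2 + k - 1)/(4*k**3 + 12*k**2 + 12*k + 3); s_k = R·t_k = 2*k*(-k**3 - 2*k**2 - k + 1).
s_(k+1) − s_k = -8*k**3 - 24*k**2 - 24*k - 6 = t_k.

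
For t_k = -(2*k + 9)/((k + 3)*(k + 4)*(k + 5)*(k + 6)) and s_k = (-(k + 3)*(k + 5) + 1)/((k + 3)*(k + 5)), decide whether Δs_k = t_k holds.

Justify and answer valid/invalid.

s_(k+1) = (-(k + 4)*(k + 6) + 1)/((k + 4)*(k + 6))
s_(k+1) − s_k = (-2*k - 9)/(k**4 + 18*k**3 + 119*k**2 + 342*k + 360)
(s_(k+1) − s_k) − t_k = 0

Valid — Δs_k = t_k.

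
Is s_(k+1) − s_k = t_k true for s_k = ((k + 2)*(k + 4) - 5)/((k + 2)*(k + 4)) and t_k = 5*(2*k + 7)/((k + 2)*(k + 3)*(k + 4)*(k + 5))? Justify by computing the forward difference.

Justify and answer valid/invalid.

valid (s_(k+1) − s_k reduces to t_k)

s_(k+1) = ((k + 3)*(k + 5) - 5)/((k + 3)*(k + 5))
s_(k+1) − s_k = 5*(2*k + 7)/(k**4 + 14*k**3 + 71*k**2 + 154*k + 120)
(s_(k+1) − s_k) − t_k = 0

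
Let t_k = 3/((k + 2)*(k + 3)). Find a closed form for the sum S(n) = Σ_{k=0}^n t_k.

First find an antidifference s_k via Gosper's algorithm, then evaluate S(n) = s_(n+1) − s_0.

Step 1: r(k) = (k + 2)/(k + 4).
Take A(k)=k + 2, B(k)=k + 4, C(k)=1.
f must satisfy (k + 2)·f(k+1) − (k + 3)·f(k) = 1.
deg f ≤ 1 (via 1,1,0).
A polynomial solution: f(k) = k/2.
Then R = B(k−1)f/C = k*(k + 3)/2, so s_k = R(k)·t_k = 3*k/(2*(k + 2)).
Verify: 3/(k**2 + 5*k + 6) matches t_k.
Σ_(k=0)^n t_k = s_(n+1) − s_(0) = (3*(n + 1)/(2*(n + 3))) − (0), i.e. 3*(n + 1)/(2*(n + 3)).

S(n) = 3*(n + 1)/(2*(n + 3))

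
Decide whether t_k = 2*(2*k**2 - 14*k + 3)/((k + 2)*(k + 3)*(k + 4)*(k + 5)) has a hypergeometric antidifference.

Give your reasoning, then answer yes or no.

The ratio is -(k + 2)*(14*k - 2*(k + 1)**2 + 11)/((k + 6)*(2*k**2 - 14*k + 3)).
Take A(k)=k + 2, B(k)=k + 6, C(k)=k**2 - 7*k + 3/2.
Solve (k + 2)·f(k+1) − (k + 5)·f(k) = k**2 - 7*k + 3/2.
Bound: deg f ≤ 3.
Coefficient equations give f(k) = k*(k - 37)*(k - 2)/48.
Then R = B(k−1)f/C = k*(k - 37)*(k - 2)*(k + 5)/(24*(2*k**2 - 14*k + 3)), so s_k = R(k)·t_k = k*(k**2 - 39*k + 74)/(12*(k + 2)*(k + 3)*(k + 4)).
s_(k+1) − s_k = 2*(2*k**2 - 14*k + 3)/(k**4 + 14*k**3 + 71*k**2 + 154*k + 120) = t_k.

Yes. s_k = k*(k**2 - 39*k + 74)/(12*(k + 2)*(k + 3)*(k + 4)).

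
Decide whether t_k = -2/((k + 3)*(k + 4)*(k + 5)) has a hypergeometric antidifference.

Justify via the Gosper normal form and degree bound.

Yes. s_k = k*(-k - 7)/(12*(k + 3)*(k + 4)).

Compute t_(k+1)/t_k: get (k + 3)/(k + 6).
Take A(k)=k + 3, B(k)=k + 6, C(k)=1.
f must satisfy (k + 3)·f(k+1) − (k + 5)·f(k) = 1.
d = 2 from the (1,1,0) case.
Match coefficients ⇒ f(k) = k*(k + 7)/24.
Certificate R = B(k−1)f/C = k*(k + 5)*(k + 7)/24 gives s_k = k*(-k - 7)/(12*(k + 3)*(k + 4)).
Check: Δs_k = -2/(k**3 + 12*k**2 + 47*k + 60). ✓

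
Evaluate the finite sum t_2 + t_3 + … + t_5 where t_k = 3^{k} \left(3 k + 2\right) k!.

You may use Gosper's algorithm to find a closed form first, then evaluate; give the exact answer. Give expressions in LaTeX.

The ratio is 3*(k + 1)*(3*k + 5)/(3*k + 2).
Factor: A=3*k + 3; B=1; C=k + 2/3.
Key eq: (3*k + 3)·f(k+1) = (1)·f(k) + (k + 2/3).
deg f ≤ 0 (via 1,0,1).
Solving with deg f ≤ 0: f(k) = 1/3.
Then R = B(k−1)f/C = 1/(3*k + 2), so s_k = R(k)·t_k = 3**k*factorial(k).
s_(k+1) − s_k = 3**k*(3*k + 2)*factorial(k) = t_k.
Sum = s_(6) − s_(2); s_(6) = 524880, s_(2) = 18 ⇒ 524862.

Σ = 524862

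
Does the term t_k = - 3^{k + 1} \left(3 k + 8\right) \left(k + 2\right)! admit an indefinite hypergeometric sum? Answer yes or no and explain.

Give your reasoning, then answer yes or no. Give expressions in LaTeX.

Yes. s_k = - 3^{k + 1} \left(k + 2\right)!.

r(k) = 3*(k + 3)*(3*k + 11)/(3*k + 8) after simplifying.
Factor: A=3*k + 9; B=1; C=k + 8/3.
Key eq: (3*k + 9)·f(k+1) = (1)·f(k) + (k + 8/3).
d = 0 from the (1,0,1) case.
Coefficient equations give f(k) = 1/3.
Get s_k = R·t_k = -3**(k + 1)*factorial(k + 2) with R(k) = B(k−1)f(k)/C(k) = 1/(3*k + 8).
Check: Δs_k = -3**(k + 1)*(3*k + 8)*factorial(k + 2). ✓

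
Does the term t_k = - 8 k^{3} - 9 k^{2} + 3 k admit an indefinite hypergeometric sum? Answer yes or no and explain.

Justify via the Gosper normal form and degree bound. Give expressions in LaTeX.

Step 1: r(k) = (8*k**3 + 33*k**2 + 39*k + 14)/(k*(8*k**2 + 9*k - 3)).
Factor: A=1; B=1; C=k**3 + 9*k**2/8 - 3*k/8.
Set up (1)·f(k+1) − (1)·f(k) − (k**3 + 9*k**2/8 - 3*k/8) = 0.
From deg A=0, deg B=0, deg C=3: d=4.
Solving with deg f ≤ 4: f(k) = k*(k - 1)**2*(2*k + 3)/8.
Certificate R = B(k−1)f/C = (k - 1)**2*(2*k + 3)/(8*k**2 + 9*k - 3) gives s_k = k*(-2*k**3 + k**2 + 4*k - 3).
Check: Δs_k = k*(-8*k**2 - 9*k + 3). ✓

Yes. s_k = k \left(- 2 k^{3} + k^{2} + 4 k - 3\right).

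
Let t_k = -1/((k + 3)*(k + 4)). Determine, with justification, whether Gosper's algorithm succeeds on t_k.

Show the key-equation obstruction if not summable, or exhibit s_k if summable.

Yes. s_k = -k/(3*k + 9).

The ratio is (k + 3)/(k + 5).
Take A(k)=k + 3, B(k)=k + 5, C(k)=1.
Key eq: (k + 3)·f(k+1) = (k + 4)·f(k) + (1).
d = 1 from the (1,1,0) case.
Match coefficients ⇒ f(k) = k/3.
So s_k = (B(k−1)f/C)·t_k = (k*(k + 4)/3)·t_k = -k/(3*k + 9).
Δs = -1/(k**2 + 7*k + 12), as required.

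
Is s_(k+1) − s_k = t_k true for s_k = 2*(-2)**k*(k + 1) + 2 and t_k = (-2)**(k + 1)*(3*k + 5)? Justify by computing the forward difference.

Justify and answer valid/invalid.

s_(k+1) = 2*(-2)**(k + 1)*(k + 2) + 2
s_(k+1) − s_k = (-2)**(k + 1)*(3*k + 5)
(s_(k+1) − s_k) − t_k = 0

valid (s_(k+1) − s_k reduces to t_k)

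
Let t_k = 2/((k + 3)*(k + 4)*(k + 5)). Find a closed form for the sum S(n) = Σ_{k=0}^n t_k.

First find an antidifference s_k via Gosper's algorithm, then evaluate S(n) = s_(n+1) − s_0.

Step 1: r(k) = (k + 3)/(k + 6).
Gosper form: A/B · C(k+1)/C(k) with A=k + 3, B=k + 6, C=1.
Need (k + 3)·f(k+1) − (k + 5)·f(k) = 1.
d = 2 from the (1,1,0) case.
Match coefficients ⇒ f(k) = k*(k + 7)/24.
R(k) = B(k−1)·f(k)/C(k) = k*(k + 5)*(k + 7)/24; s_k = R·t_k = k*(k + 7)/(12*(k + 3)*(k + 4)).
s_(k+1) − s_k = 2/(k**3 + 12*k**2 + 47*k + 60) = t_k.
Telescope: S(n) = s_(n+1) − s_(0) = (n**2 + 9*n + 8)/(12*(n**2 + 9*n + 20)) − (0) = (n**2 + 9*n + 8)/(12*(n**2 + 9*n + 20)).

S(n) = (n**2 + 9*n + 8)/(12*(n**2 + 9*n + 20))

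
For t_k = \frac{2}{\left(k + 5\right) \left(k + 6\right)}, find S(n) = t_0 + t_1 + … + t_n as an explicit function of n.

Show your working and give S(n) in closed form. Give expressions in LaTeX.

t_(k+1)/t_k = (k + 5)/(k + 7).
Normal form (A,B,C) = (k + 5, k + 7, 1).
f must satisfy (k + 5)·f(k+1) − (k + 6)·f(k) = 1.
Degrees (1,1,0) ⇒ d ≤ 1.
Coefficient equations give f(k) = k/5.
Then R = B(k−1)f/C = k*(k + 6)/5, so s_k = R(k)·t_k = 2*k/(5*(k + 5)).
Δs = 2/(k**2 + 11*k + 30), as required.
s_(n+1) = 2*(n + 1)/(5*(n + 6)) and s_(0) = 0, so S(n) = 2*(n + 1)/(5*(n + 6)).

S(n) = \frac{2 \left(n + 1\right)}{5 \left(n + 6\right)}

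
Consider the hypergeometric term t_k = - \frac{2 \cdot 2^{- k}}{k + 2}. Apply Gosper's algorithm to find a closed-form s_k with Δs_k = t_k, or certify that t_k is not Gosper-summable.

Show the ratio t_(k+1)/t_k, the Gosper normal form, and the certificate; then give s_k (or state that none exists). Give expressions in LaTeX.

Step 1: r(k) = (k + 2)/(2*(k + 3)).
A = k/2 + 1, B = k + 3, C = 1.
f must satisfy (k/2 + 1)·f(k+1) − (k + 2)·f(k) = 1.
Degrees (1,1,0) ⇒ d ≤ -1.
Bound -1 < 0, so the key equation has no polynomial solution.

not Gosper-summable; s_k does not exist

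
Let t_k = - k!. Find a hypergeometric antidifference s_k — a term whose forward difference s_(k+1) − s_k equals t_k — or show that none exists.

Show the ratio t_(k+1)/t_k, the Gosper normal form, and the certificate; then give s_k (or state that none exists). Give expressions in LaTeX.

none — t_k is not Gosper-summable

Compute t_(k+1)/t_k: get k + 1.
So A=k + 1 and B=1, with C=1.
Set up (k + 1)·f(k+1) − (1)·f(k) − (1) = 0.
Bound: deg f ≤ -1.
Bound -1 < 0, so the key equation has no polynomial solution.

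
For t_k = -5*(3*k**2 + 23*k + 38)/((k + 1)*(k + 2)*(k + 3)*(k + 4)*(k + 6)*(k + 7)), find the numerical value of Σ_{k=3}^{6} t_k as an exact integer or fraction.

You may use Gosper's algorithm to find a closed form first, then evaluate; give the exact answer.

Σ = -103/5616

Compute t_(k+1)/t_k: get (k + 1)*(k + 6)*(23*k + 3*(k + 1)**2 + 61)/((k + 5)*(k + 8)*(3*k**2 + 23*k + 38)).
Factor: A=k + 1; B=k + 8; C=k**3 + 38*k**2/3 + 51*k + 190/3.
Set up (k + 1)·f(k+1) − (k + 7)·f(k) − (k**3 + 38*k**2/3 + 51*k + 190/3) = 0.
Bound: deg f ≤ 6.
A polynomial solution: f(k) = k*(k + 2)*(k + 4)*(k + 5)*(k**2 + 10*k + 27)/54.
R(k) = B(k−1)·f(k)/C(k) = k*(k + 2)*(k + 4)*(k + 7)*(k**2 + 10*k + 27)/(18*(3*k**2 + 23*k + 38)); s_k = R·t_k = 5*k*(-k**2 - 10*k - 27)/(18*(k**3 + 10*k**2 + 27*k + 18)).
s_(k+1) − s_k = 5*(-3*k**2 - 23*k - 38)/(k**6 + 23*k**5 + 207*k**4 + 925*k**3 + 2144*k**2 + 2412*k + 1008) = t_k.
Sum = s_(7) − s_(3); s_(7) = -511/1872, s_(3) = -55/216 ⇒ -103/5616.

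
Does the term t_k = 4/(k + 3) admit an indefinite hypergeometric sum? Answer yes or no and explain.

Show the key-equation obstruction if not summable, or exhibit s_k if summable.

No — t_k has no hypergeometric antidifference.

The ratio is (k + 3)/(k + 4).
Factor: A=k + 3; B=k + 4; C=1.
Need (k + 3)·f(k+1) − (k + 3)·f(k) = 1.
deg f ≤ 0 (via 1,1,0).
Generic f = c0 gives residual -1; -1 = 0 cannot hold, so t_k is not Gosper-summable.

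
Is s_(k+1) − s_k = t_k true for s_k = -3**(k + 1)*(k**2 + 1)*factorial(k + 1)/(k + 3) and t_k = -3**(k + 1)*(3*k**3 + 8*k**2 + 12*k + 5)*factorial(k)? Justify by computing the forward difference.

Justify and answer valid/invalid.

s_(k+1) = -3**(k + 2)*(k**2 + 2*k + 2)*factorial(k + 2)/(k + 4)
s_(k+1) − s_k = -3**(k + 1)*(k + 1)*(3*k**3 + 17*k**2 + 33*k + 32)*factorial(k + 1)/((k + 3)*(k + 4))
(s_(k+1) − s_k) − t_k = 6*3**k*(3*k**4 + 17*k**3 + 35*k**2 + 41*k + 14)*factorial(k)/((k + 3)*(k + 4))

Invalid: residual 6*3**k*(3*k**4 + 17*k**3 + 35*k**2 + 41*k + 14)*factorial(k)/((k + 3)*(k + 4)) ≠ 0.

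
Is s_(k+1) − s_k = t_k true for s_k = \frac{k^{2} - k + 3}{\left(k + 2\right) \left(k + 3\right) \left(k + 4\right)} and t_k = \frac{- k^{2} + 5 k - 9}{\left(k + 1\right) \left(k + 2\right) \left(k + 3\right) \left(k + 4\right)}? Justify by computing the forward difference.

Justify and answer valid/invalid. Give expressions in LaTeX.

s_(k+1) = (-k + (k + 1)**2 + 2)/((k + 3)*(k + 4)*(k + 5))
s_(k+1) − s_k = (-k**2 + 7*k - 9)/(k**4 + 14*k**3 + 71*k**2 + 154*k + 120)
(s_(k+1) − s_k) − t_k = 6*(k**2 - 3*k + 6)/(k**5 + 15*k**4 + 85*k**3 + 225*k**2 + 274*k + 120)

Invalid: residual \frac{6 \left(k^{2} - 3 k + 6\right)}{k^{5} + 15 k^{4} + 85 k^{3} + 225 k^{2} + 274 k + 120} ≠ 0.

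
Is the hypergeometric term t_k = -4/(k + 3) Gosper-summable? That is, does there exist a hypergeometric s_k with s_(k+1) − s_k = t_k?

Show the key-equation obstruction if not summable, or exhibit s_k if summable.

Step 1: r(k) = (k + 3)/(k + 4).
A = k + 3, B = k + 4, C = 1.
Need (k + 3)·f(k+1) − (k + 3)·f(k) = 1.
From deg A=1, deg B=1, deg C=0: d=0.
Put f(k) = c0: A·f(k+1) − B(k−1)·f(k) − C = -1; need -1 = 0 — inconsistent ⇒ no f, not summable.

No; the coefficient equations for f are inconsistent.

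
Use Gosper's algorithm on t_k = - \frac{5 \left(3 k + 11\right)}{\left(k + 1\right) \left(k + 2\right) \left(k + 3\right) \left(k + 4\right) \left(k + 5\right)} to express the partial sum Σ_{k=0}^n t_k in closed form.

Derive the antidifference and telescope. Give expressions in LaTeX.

r(k) = (k + 1)*(3*k + 14)/((k + 6)*(3*k + 11)) after simplifying.
Gosper form: A/B · C(k+1)/C(k) with A=k + 1, B=k + 6, C=k + 11/3.
Key eq: (k + 1)·f(k+1) = (k + 5)·f(k) + (k + 11/3).
deg f ≤ 4 (via 1,1,1).
Match coefficients ⇒ f(k) = k*(k + 3)*(k**2 + 7*k + 14)/24.
R(k) = B(k−1)·f(k)/C(k) = k*(k + 3)*(k + 5)*(k**2 + 7*k + 14)/(8*(3*k + 11)); s_k = R·t_k = 5*k*(-k**2 - 7*k - 14)/(8*(k**3 + 7*k**2 + 14*k + 8)).
Verify: 5*(-3*k - 11)/(k**5 + 15*k**4 + 85*k**3 + 225*k**2 + 274*k + 120) matches t_k.
Evaluate: s_(n+1) = 5*(-n**3 - 10*n**2 - 31*n - 22)/(8*(n**3 + 10*n**2 + 31*n + 30)); subtract s_(0) = 0 ⇒ S(n) = 5*(-n**3 - 10*n**2 - 31*n - 22)/(8*(n**3 + 10*n**2 + 31*n + 30)).

S(n) = \frac{5 \left(- n^{3} - 10 n^{2} - 31 n - 22\right)}{8 \left(n^{3} + 10 n^{2} + 31 n + 30\right)}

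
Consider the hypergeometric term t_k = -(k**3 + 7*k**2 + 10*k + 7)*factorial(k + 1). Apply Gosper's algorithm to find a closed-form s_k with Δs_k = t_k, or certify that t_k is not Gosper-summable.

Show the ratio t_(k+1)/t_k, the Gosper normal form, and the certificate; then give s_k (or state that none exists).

s_k = -(k**2 + 4*k - 3)*factorial(k + 1)

The ratio is (k**4 + 12*k**3 + 47*k**2 + 79*k + 50)/(k**3 + 7*k**2 + 10*k + 7).
A = k + 2, B = 1, C = k**3 + 7*k**2 + 10*k + 7.
f must satisfy (k + 2)·f(k+1) − (1)·f(k) = k**3 + 7*k**2 + 10*k + 7.
Degrees (1,0,3) ⇒ d ≤ 2.
Coefficient equations give f(k) = k**2 + 4*k - 3.
Then R = B(k−1)f/C = (k**2 + 4*k - 3)/(k**3 + 7*k**2 + 10*k + 7), so s_k = R(k)·t_k = -(k**2 + 4*k - 3)*factorial(k + 1).
s_(k+1) − s_k = -(k**3 + 7*k**2 + 10*k + 7)*factorial(k + 1) = t_k.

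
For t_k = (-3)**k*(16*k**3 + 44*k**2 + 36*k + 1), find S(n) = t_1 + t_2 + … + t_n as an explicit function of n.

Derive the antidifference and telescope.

Compute t_(k+1)/t_k: get 3*(-16*k**3 - 92*k**2 - 172*k - 97)/(16*k**3 + 44*k**2 + 36*k + 1).
A = -3, B = 1, C = k**3 + 11*k**2/4 + 9*k/4 + 1/16.
Key eq: (-3)·f(k+1) = (1)·f(k) + (k**3 + 11*k**2/4 + 9*k/4 + 1/16).
Degrees (0,0,3) ⇒ d ≤ 3.
A polynomial solution: f(k) = -(4*k**3 + 2*k**2 - 3*k - 2)/16.
Then R = B(k−1)f/C = -(4*k**3 + 2*k**2 - 3*k - 2)/(16*k**3 + 44*k**2 + 36*k + 1), so s_k = R(k)·t_k = (-3)**k*(-4*k**3 - 2*k**2 + 3*k + 2).
Verify: (-3)**k*(16*k**3 + 44*k**2 + 36*k + 1) matches t_k.
s_(n+1) = 3*(-3)**n*(4*n**3 + 14*n**2 + 13*n + 1) and s_(1) = 3, so S(n) = 12*(-3)**n*n**3 + 42*(-3)**n*n**2 + 39*(-3)**n*n + 3*(-3)**n - 3.

S(n) = 12*(-3)**n*n**3 + 42*(-3)**n*n**2 + 39*(-3)**n*n + 3*(-3)**n - 3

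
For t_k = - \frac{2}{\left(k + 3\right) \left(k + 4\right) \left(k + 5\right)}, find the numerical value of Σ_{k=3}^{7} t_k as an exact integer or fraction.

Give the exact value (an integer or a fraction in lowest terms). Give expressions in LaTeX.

Σ = -5/308

Compute t_(k+1)/t_k: get (k + 3)/(k + 6).
Take A(k)=k + 3, B(k)=k + 6, C(k)=1.
Solve (k + 3)·f(k+1) − (k + 5)·f(k) = 1.
Degrees (1,1,0) ⇒ d ≤ 2.
Solve for f: f(k) = k*(k + 7)/24 (degree 2 ≤ 2).
Then R = B(k−1)f/C = k*(k + 5)*(k + 7)/24, so s_k = R(k)·t_k = k*(-k - 7)/(12*(k + 3)*(k + 4)).
s_(k+1) − s_k = -2/(k**3 + 12*k**2 + 47*k + 60) = t_k.
Σ_(k=3)^(7) t_k = s_(8) − s_(3) = -5/66 − (-5/84) = -5/308.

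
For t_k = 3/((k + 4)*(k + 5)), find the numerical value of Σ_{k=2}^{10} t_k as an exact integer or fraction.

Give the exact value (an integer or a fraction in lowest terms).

Compute t_(k+1)/t_k: get (k + 4)/(k + 6).
So A=k + 4 and B=k + 6, with C=1.
Need (k + 4)·f(k+1) − (k + 5)·f(k) = 1.
d = 1 from the (1,1,0) case.
Solving with deg f ≤ 1: f(k) = k/4.
Get s_k = R·t_k = 3*k/(4*(k + 4)) with R(k) = B(k−1)f(k)/C(k) = k*(k + 5)/4.
s_(k+1) − s_k = 3/(k**2 + 9*k + 20) = t_k.
Sum = s_(11) − s_(2); s_(11) = 11/20, s_(2) = 1/4 ⇒ 3/10.

Σ = 3/10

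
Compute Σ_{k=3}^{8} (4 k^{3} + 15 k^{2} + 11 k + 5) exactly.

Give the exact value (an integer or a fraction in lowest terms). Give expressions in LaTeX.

Σ = 8526

Ratio r(k) = (4*k**3 + 27*k**2 + 53*k + 35)/(4*k**3 + 15*k**2 + 11*k + 5).
A = 1, B = 1, C = k**3 + 15*k**2/4 + 11*k/4 + 5/4.
Set up (1)·f(k+1) − (1)·f(k) − (k**3 + 15*k**2/4 + 11*k/4 + 5/4) = 0.
Bound: deg f ≤ 4.
Solving with deg f ≤ 4: f(k) = k*(k**3 + 3*k**2 - k + 2)/4.
Get s_k = R·t_k = k*(k**3 + 3*k**2 - k + 2) with R(k) = B(k−1)f(k)/C(k) = k*(k**3 + 3*k**2 - k + 2)/(4*k**3 + 15*k**2 + 11*k + 5).
Δs = 4*k**3 + 15*k**2 + 11*k + 5, as required.
Evaluate s at k=9 and k=3: 8685 and 159; difference 8526.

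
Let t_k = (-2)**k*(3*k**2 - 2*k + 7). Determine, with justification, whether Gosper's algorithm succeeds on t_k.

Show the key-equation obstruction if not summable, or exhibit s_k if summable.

Ratio r(k) = 2*(2*k - 3*(k + 1)**2 - 5)/(3*k**2 - 2*k + 7).
Normal form (A,B,C) = (-2, 1, k**2 - 2*k/3 + 7/3).
Solve (-2)·f(k+1) − (1)·f(k) = k**2 - 2*k/3 + 7/3.
From deg A=0, deg B=0, deg C=2: d=2.
Match coefficients ⇒ f(k) = -(k**2 - 2*k + 3)/3.
Then R = B(k−1)f/C = -(k**2 - 2*k + 3)/(3*k**2 - 2*k + 7), so s_k = R(k)·t_k = (-2)**k*(-k**2 + 2*k - 3).
Δs = (-2)**k*(3*k**2 - 2*k + 7), as required.

Yes. s_k = (-2)**k*(-k**2 + 2*k - 3).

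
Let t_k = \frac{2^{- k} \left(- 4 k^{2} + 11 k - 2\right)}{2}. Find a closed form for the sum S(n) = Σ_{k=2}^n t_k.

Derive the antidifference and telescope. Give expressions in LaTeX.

The ratio is (4*k**2 - 3*k - 5)/(2*(4*k**2 - 11*k + 2)).
A = 1/2, B = 1, C = k**2 - 11*k/4 + 1/2.
Solve (1/2)·f(k+1) − (1)·f(k) = k**2 - 11*k/4 + 1/2.
d = 2 from the (0,0,2) case.
Solve for f: f(k) = -(4*k**2 - 3*k + 3)/2 (degree 2 ≤ 2).
Then R = B(k−1)f/C = -2*(4*k**2 - 3*k + 3)/(4*k**2 - 11*k + 2), so s_k = R(k)·t_k = (4*k**2 - 3*k + 3)/2**k.
Check: Δs_k = (-4*k**2 + 11*k - 2)/(2*2**k). ✓
Telescope: S(n) = s_(n+1) − s_(2) = 2**(-n - 1)*(4*n**2 + 5*n + 4) − (13/4) = 2**(-n - 2)*(-13*2**n + 8*n**2 + 10*n + 8).

S(n) = 2^{- n - 2} \left(- 13 \cdot 2^{n} + 8 n^{2} + 10 n + 8\right)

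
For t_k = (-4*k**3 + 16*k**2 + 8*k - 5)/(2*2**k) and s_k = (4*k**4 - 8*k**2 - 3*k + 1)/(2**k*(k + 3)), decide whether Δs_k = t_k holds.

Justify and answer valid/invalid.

Invalid: residual (4*k**4 + 4*k**3 - 64*k**2 - 27*k + 17)/(2**k*(k**2 + 7*k + 12)) ≠ 0.

s_(k+1) = (-3*k + 4*(k + 1)**4 - 8*(k + 1)**2 - 2)/(2*2**k*(k + 4))
s_(k+1) − s_k = (-4*k**5 - 4*k**4 + 80*k**3 + 115*k**2 + 7*k - 26)/(2*2**k*(k**2 + 7*k + 12))
(s_(k+1) − s_k) − t_k = (4*k**4 + 4*k**3 - 64*k**2 - 27*k + 17)/(2**k*(k**2 + 7*k + 12))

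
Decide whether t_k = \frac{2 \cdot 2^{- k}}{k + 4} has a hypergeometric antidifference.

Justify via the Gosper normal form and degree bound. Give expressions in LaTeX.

No; the degree bound rules out any f.

The ratio is (k + 4)/(2*(k + 5)).
So A=k/2 + 2 and B=k + 5, with C=1.
Key eq: (k/2 + 2)·f(k+1) = (k + 4)·f(k) + (1).
Degrees (1,1,0) ⇒ d ≤ -1.
Negative degree bound (-1): no f exists, t_k not Gosper-summable.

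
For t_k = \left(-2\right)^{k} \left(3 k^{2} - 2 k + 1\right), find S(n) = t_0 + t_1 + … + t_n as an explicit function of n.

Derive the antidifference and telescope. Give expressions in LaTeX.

Compute t_(k+1)/t_k: get 2*(2*k - 3*(k + 1)**2 + 1)/(3*k**2 - 2*k + 1).
Take A(k)=-2, B(k)=1, C(k)=k**2 - 2*k/3 + 1/3.
Key eq: (-2)·f(k+1) = (1)·f(k) + (k**2 - 2*k/3 + 1/3).
deg f ≤ 2 (via 0,0,2).
Solving with deg f ≤ 2: f(k) = -(k - 1)**2/3.
R(k) = B(k−1)·f(k)/C(k) = -(k - 1)**2/(3*k**2 - 2*k + 1); s_k = R·t_k = (-2)**k*(-k**2 + 2*k - 1).
Δs = (-2)**k*(3*k**2 - 2*k + 1), as required.
Telescope: S(n) = s_(n+1) − s_(0) = 2*(-2)**n*n**2 − (-1) = -(-2)**(n + 1)*n**2 + 1.

S(n) = - \left(-2\right)^{n + 1} n^{2} + 1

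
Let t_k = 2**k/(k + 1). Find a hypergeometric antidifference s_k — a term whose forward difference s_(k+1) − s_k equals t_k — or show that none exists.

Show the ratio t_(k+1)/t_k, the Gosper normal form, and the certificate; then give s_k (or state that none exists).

r(k) = 2*(k + 1)/(k + 2) after simplifying.
A = 2*k + 2, B = k + 2, C = 1.
Set up (2*k + 2)·f(k+1) − (k + 1)·f(k) − (1) = 0.
Degrees (1,1,0) ⇒ d ≤ -1.
Negative degree bound (-1): no f exists, t_k not Gosper-summable.

no hypergeometric antidifference exists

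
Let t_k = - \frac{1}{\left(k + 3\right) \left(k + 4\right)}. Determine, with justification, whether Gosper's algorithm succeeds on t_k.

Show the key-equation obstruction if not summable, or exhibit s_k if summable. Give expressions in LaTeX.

Yes. s_k = - \frac{k}{3 k + 9}.

Ratio r(k) = (k + 3)/(k + 5).
Normal form (A,B,C) = (k + 3, k + 5, 1).
f must satisfy (k + 3)·f(k+1) − (k + 4)·f(k) = 1.
From deg A=1, deg B=1, deg C=0: d=1.
A polynomial solution: f(k) = k/3.
Certificate R = B(k−1)f/C = k*(k + 4)/3 gives s_k = -k/(3*k + 9).
Verify: -1/(k**2 + 7*k + 12) matches t_k.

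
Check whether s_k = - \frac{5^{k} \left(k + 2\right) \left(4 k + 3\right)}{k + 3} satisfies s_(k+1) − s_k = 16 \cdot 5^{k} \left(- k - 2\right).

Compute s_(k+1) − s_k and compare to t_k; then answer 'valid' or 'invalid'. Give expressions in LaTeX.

s_(k+1) = -5**(k + 1)*(k + 3)*(4*k + 7)/(k + 4)
s_(k+1) − s_k = 5**k*(-16*k**3 - 128*k**2 - 340*k - 291)/(k**2 + 7*k + 12)
(s_(k+1) − s_k) − t_k = 5**k*(16*k**2 + 76*k + 93)/(k**2 + 7*k + 12)

Invalid: residual \frac{5^{k} \left(16 k^{2} + 76 k + 93\right)}{k^{2} + 7 k + 12} ≠ 0.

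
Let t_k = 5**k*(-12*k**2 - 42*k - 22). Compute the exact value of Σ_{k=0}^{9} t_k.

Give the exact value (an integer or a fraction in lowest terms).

t_(k+1)/t_k = 5*(6*k**2 + 33*k + 38)/(6*k**2 + 21*k + 11).
Factor: A=5; B=1; C=k**2 + 7*k/2 + 11/6.
Solve (5)·f(k+1) − (1)·f(k) = k**2 + 7*k/2 + 11/6.
From deg A=0, deg B=0, deg C=2: d=2.
Coefficient equations give f(k) = (3*k**2 + 3*k - 2)/12.
Then R = B(k−1)f/C = (3*k**2 + 3*k - 2)/(2*(6*k**2 + 21*k + 11)), so s_k = R(k)·t_k = 5**k*(-3*k**2 - 3*k + 2).
Δs = 5**k*(-12*k**2 - 42*k - 22), as required.
Σ_(k=0)^(9) t_k = s_(10) − s_(0) = -3203125000 − (2) = -3203125002.

Σ = -3203125002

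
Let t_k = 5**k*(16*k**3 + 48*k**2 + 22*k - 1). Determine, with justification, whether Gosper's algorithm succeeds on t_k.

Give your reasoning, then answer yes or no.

Yes. s_k = 5**k*(4*k**3 - 3*k**2 - 2*k + 1).

Step 1: r(k) = 5*(16*k**3 + 96*k**2 + 166*k + 85)/(16*k**3 + 48*k**2 + 22*k - 1).
Factor: A=5; B=1; C=k**3 + 3*k**2 + 11*k/8 - 1/16.
Set up (5)·f(k+1) − (1)·f(k) − (k**3 + 3*k**2 + 11*k/8 - 1/16) = 0.
d = 3 from the (0,0,3) case.
Solve for f: f(k) = (k - 1)*(4*k**2 + k - 1)/16 (degree 3 ≤ 3).
Then R = B(k−1)f/C = (k - 1)*(4*k**2 + k - 1)/(16*k**3 + 48*k**2 + 22*k - 1), so s_k = R(k)·t_k = 5**k*(4*k**3 - 3*k**2 - 2*k + 1).
Verify: 5**k*(16*k**3 + 48*k**2 + 22*k - 1) matches t_k.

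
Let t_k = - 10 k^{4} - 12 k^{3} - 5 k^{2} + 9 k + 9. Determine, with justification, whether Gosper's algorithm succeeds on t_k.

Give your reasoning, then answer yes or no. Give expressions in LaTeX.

Ratio r(k) = (10*k**4 + 52*k**3 + 101*k**2 + 77*k + 9)/(10*k**4 + 12*k**3 + 5*k**2 - 9*k - 9).
Gosper form: A/B · C(k+1)/C(k) with A=1, B=1, C=k**4 + 6*k**3/5 + k**2/2 - 9*k/10 - 9/10.
Set up (1)·f(k+1) − (1)·f(k) − (k**4 + 6*k**3/5 + k**2/2 - 9*k/10 - 9/10) = 0.
Bound: deg f ≤ 5.
Coefficient equations give f(k) = k*(k - 2)*(2*k**3 + 2*k**2 + 3*k + 2)/10.
So s_k = (B(k−1)f/C)·t_k = (k*(k - 2)*(2*k**3 + 2*k**2 + 3*k + 2)/(10*k**4 + 12*k**3 + 5*k**2 - 9*k - 9))·t_k = k*(-2*k**4 + 2*k**3 + k**2 + 4*k + 4).
Verify: -10*k**4 - 12*k**3 - 5*k**2 + 9*k + 9 matches t_k.

Yes. s_k = k \left(- 2 k^{4} + 2 k^{3} + k^{2} + 4 k + 4\right).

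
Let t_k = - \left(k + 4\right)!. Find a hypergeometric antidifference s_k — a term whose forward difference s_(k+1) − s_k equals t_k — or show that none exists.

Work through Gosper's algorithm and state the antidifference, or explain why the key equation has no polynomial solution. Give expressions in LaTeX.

r(k) = k + 5 after simplifying.
Factor: A=k + 5; B=1; C=1.
Solve (k + 5)·f(k+1) − (1)·f(k) = 1.
From deg A=1, deg B=0, deg C=0: d=-1.
deg f ≤ -1 is impossible — no certificate.

not Gosper-summable; s_k does not exist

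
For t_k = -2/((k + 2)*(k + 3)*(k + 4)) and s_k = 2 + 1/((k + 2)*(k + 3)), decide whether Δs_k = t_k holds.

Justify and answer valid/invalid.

s_(k+1) = 2 + 1/((k + 3)*(k + 4))
s_(k+1) − s_k = -2/(k**3 + 9*k**2 + 26*k + 24)
(s_(k+1) − s_k) − t_k = 0

Valid: the claim telescopes to t_k.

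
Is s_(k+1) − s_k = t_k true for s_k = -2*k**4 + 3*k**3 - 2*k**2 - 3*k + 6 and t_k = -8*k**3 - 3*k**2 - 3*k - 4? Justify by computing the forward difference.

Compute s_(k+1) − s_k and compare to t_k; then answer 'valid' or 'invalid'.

Valid — Δs_k = t_k.

s_(k+1) = -2*k**4 - 5*k**3 - 5*k**2 - 6*k + 2
s_(k+1) − s_k = -8*k**3 - 3*k**2 - 3*k - 4
(s_(k+1) − s_k) − t_k = 0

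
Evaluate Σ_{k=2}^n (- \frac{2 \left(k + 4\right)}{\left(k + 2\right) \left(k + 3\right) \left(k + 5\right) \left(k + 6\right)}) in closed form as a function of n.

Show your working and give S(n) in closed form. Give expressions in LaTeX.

Ratio r(k) = (k + 2)*(k + 5)**2/((k + 4)**2*(k + 7)).
Normal form (A,B,C) = (k + 2, k + 7, k**2 + 8*k + 16).
Solve (k + 2)·f(k+1) − (k + 6)·f(k) = k**2 + 8*k + 16.
Degrees (1,1,2) ⇒ d ≤ 4.
Solving with deg f ≤ 4: f(k) = k*(k + 3)*(k + 4)*(k + 7)/20.
Then R = B(k−1)f/C = k*(k + 3)*(k + 6)*(k + 7)/(20*(k + 4)), so s_k = R(k)·t_k = k*(-k - 7)/(10*(k**2 + 7*k + 10)).
Verify: 2*(-k - 4)/(k**4 + 16*k**3 + 91*k**2 + 216*k + 180) matches t_k.
Σ_(k=2)^n t_k = s_(n+1) − s_(2) = ((-n**2 - 9*n - 8)/(10*(n**2 + 9*n + 18))) − (-9/140), i.e. (-n**2 - 9*n + 10)/(28*(n**2 + 9*n + 18)).

S(n) = \frac{- n^{2} - 9 n + 10}{28 \left(n^{2} + 9 n + 18\right)}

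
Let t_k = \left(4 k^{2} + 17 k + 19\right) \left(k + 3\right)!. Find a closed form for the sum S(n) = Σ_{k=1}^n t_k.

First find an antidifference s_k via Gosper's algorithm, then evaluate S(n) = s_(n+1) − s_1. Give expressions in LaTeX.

Ratio r(k) = (k + 4)*(17*k + 4*(k + 1)**2 + 36)/(4*k**2 + 17*k + 19).
So A=k + 4 and B=1, with C=k**2 + 17*k/4 + 19/4.
f must satisfy (k + 4)·f(k+1) − (1)·f(k) = k**2 + 17*k/4 + 19/4.
From deg A=1, deg B=0, deg C=2: d=1.
Solve for f: f(k) = (4*k + 1)/4 (degree 1 ≤ 1).
R(k) = B(k−1)·f(k)/C(k) = (4*k + 1)/(4*k**2 + 17*k + 19); s_k = R·t_k = (4*k + 1)*factorial(k + 3).
Verify: (4*k**2 + 17*k + 19)*factorial(k + 3) matches t_k.
Evaluate: s_(n+1) = (4*n + 5)*factorial(n + 4); subtract s_(1) = 120 ⇒ S(n) = 4*n*factorial(n + 4) + 5*factorial(n + 4) - 120.

S(n) = 4 n \left(n + 4\right)! + 5 \left(n + 4\right)! - 120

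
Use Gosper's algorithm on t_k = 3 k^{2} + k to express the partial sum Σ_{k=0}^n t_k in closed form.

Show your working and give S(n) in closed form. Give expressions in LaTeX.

r(k) = (k + 3*(k + 1)**2 + 1)/(k*(3*k + 1)) after simplifying.
Normal form (A,B,C) = (1, 1, k**2 + k/3).
Need (1)·f(k+1) − (1)·f(k) = k**2 + k/3.
deg f ≤ 3 (via 0,0,2).
Solve for f: f(k) = k**2*(k - 1)/3 (degree 3 ≤ 3).
So s_k = (B(k−1)f/C)·t_k = (k*(k - 1)/(3*k + 1))·t_k = k**2*(k - 1).
s_(k+1) − s_k = k*(3*k + 1) = t_k.
Evaluate: s_(n+1) = n*(n**2 + 2*n + 1); subtract s_(0) = 0 ⇒ S(n) = n*(n**2 + 2*n + 1).

S(n) = n \left(n^{2} + 2 n + 1\right)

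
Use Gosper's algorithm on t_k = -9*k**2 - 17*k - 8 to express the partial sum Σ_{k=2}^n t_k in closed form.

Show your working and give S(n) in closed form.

S(n) = -3*n**3 - 13*n**2 - 18*n + 34

Step 1: r(k) = (9*k**2 + 35*k + 34)/(9*k**2 + 17*k + 8).
Normal form (A,B,C) = (1, 1, k**2 + 17*k/9 + 8/9).
Solve (1)·f(k+1) − (1)·f(k) = k**2 + 17*k/9 + 8/9.
d = 3 from the (0,0,2) case.
Coefficient equations give f(k) = k*(k + 1)*(3*k + 1)/9.
Then R = B(k−1)f/C = k*(3*k + 1)/(9*k + 8), so s_k = R(k)·t_k = k*(-3*k**2 - 4*k - 1).
s_(k+1) − s_k = -9*k**2 - 17*k - 8 = t_k.
Evaluate: s_(n+1) = -3*n**3 - 13*n**2 - 18*n - 8; subtract s_(2) = -42 ⇒ S(n) = -3*n**3 - 13*n**2 - 18*n + 34.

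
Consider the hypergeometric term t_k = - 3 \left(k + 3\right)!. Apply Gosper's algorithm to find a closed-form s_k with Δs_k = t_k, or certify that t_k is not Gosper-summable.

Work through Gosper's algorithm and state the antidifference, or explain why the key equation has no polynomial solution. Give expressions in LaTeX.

none (Gosper's algorithm certifies no s_k)

r(k) = k + 4 after simplifying.
A = k + 4, B = 1, C = 1.
Set up (k + 4)·f(k+1) − (1)·f(k) − (1) = 0.
d = -1 from the (1,0,0) case.
Bound -1 < 0, so the key equation has no polynomial solution.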